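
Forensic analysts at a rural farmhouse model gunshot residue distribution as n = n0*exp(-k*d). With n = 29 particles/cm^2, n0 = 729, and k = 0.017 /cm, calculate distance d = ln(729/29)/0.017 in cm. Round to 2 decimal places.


GSR distance calculation:
n0/n = 729 / 29 = 25.137931
ln(n0/n) = 3.224378
d = 3.224378 / 0.017 = 189.67 cm

189.67


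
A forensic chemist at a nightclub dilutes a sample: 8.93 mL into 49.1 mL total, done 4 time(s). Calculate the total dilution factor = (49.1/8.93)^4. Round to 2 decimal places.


Dilution factor calculation:
Single dilution = V_total / V_sample = 49.1 / 8.93 ≈ 5.49832
Number of dilutions = 4
Total DF = (49.1 / 8.93)^4 (full precision, rounded at the end) = 913.95

913.95


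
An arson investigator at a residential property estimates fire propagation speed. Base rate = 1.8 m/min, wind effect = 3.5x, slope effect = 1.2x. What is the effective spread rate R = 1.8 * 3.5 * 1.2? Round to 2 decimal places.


Fire spread rate calculation:
R = R0 * wind_factor * slope_factor
= 1.8 * 3.5 * 1.2
= 6.3 * 1.2
= 7.56 m/min

7.56


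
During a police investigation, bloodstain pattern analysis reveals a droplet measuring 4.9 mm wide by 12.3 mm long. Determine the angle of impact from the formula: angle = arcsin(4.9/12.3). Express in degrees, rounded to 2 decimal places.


Blood spatter impact angle calculation:
width / length = 4.9 / 12.3 = 0.398374
angle = arcsin(0.398374)
angle = 23.48 degrees

23.48


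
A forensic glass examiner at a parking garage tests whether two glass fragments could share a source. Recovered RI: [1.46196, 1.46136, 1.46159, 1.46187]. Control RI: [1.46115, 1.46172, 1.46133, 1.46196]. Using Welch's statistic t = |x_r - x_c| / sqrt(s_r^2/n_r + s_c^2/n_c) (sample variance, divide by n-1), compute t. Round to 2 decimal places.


Welch's t-criterion for glass RI comparison:
Recovered mean = sum / n_r = 5.84678 / 4 = 1.461695
Control mean = sum / n_c = 5.84616 / 4 = 1.46154
Recovered sample variance s_r^2 = 7.47e-08
Control sample variance s_c^2 = 1.35e-07
Welch SE (unpooled) = sqrt(s_r^2/n_r + s_c^2/n_c) = sqrt(1.8675e-08 + 3.375e-08) = sqrt(5.2425e-08) = 0.000228965
|mean_r - mean_c| = 0.000155
t = 0.000155 / 0.000228965 = 0.68

0.68


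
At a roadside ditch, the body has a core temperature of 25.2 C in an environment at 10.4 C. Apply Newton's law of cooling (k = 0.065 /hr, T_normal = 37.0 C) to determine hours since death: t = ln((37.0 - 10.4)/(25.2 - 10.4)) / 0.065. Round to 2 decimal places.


Using Newton's law of cooling:
t = ln((T_normal - T_ambient) / (T_body - T_ambient)) / k
T_normal - T_ambient = 26.6
T_body - T_ambient = 14.8
Ratio = 1.797297
ln(ratio) = 0.586284
t = 0.586284 / 0.065 = 9.02 hours

9.02


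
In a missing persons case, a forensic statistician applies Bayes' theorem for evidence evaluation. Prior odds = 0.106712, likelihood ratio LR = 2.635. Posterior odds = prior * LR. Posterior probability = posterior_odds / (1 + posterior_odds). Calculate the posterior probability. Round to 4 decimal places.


Bayesian evidence evaluation:
Posterior odds = prior_odds * LR = 0.106712 * 2.635 = 0.2811861
Posterior probability = posterior_odds / (1 + posterior_odds)
= 0.2811861 / (1 + 0.2811861)
= 0.2811861 / 1.2811861
= 0.2195

0.2195


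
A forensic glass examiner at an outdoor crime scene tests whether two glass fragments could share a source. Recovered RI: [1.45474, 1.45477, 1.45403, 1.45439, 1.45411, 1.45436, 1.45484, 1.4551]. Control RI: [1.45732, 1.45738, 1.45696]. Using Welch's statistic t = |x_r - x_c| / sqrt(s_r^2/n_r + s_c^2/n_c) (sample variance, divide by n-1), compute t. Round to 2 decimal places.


Welch's t-criterion for glass RI comparison:
Recovered mean = sum / n_r = 11.63634 / 8 = 1.4545425
Control mean = sum / n_c = 4.37166 / 3 = 1.45722
Recovered sample variance s_r^2 = 1.42336e-07
Control sample variance s_c^2 = 5.16e-08
Welch SE (unpooled) = sqrt(s_r^2/n_r + s_c^2/n_c) = sqrt(1.7792e-08 + 1.72e-08) = sqrt(3.4992e-08) = 0.000187061
|mean_r - mean_c| = 0.0026775
t = 0.0026775 / 0.000187061 = 14.31

14.31


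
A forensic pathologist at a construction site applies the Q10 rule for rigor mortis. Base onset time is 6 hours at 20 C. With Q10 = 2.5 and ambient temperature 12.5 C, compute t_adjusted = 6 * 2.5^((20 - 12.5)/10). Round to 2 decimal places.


Rigor mortis time adjustment:
Exponent = (T_ref - T_actual) / 10 = (20 - 12.5) / 10 = 0.75
Q10 factor = 2.5^0.75 = 1.98818
t_adjusted = 6 * 1.98818 = 11.93 hours

11.93


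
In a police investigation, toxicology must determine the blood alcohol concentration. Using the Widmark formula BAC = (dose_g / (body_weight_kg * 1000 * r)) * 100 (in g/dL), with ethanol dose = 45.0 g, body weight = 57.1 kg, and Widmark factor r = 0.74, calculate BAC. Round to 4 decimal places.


Applying the Widmark formula:
BAC = (dose_g / (body_wt * 1000 * r)) * 100
Denominator = 57.1 * 1000 * 0.74 = 42254
BAC = (45.0 / 42254) * 100
BAC = 0.1065 g/dL

0.1065


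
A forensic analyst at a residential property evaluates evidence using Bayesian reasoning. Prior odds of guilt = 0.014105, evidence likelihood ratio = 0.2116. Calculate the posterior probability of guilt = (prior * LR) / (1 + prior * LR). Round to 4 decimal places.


Bayesian evidence evaluation:
Posterior odds = prior_odds * LR = 0.014105 * 0.2116 = 0.002984618
Posterior probability = posterior_odds / (1 + posterior_odds)
= 0.002984618 / (1 + 0.002984618)
= 0.002984618 / 1.002984618
= 0.0030

0.0030


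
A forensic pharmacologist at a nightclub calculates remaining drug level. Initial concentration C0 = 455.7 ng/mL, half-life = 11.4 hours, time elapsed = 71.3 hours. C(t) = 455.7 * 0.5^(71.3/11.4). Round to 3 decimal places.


Drug concentration decay:
Number of half-lives = t / t_half = 71.3 / 11.4 = 6.254386
Decay factor = 0.5^6.254386 = 0.01309912
C(t) = 455.7 * 0.01309912 = 5.969 ng/mL

5.969


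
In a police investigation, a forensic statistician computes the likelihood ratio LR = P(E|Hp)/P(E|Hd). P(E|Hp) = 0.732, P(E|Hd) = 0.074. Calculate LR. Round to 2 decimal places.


Likelihood ratio calculation:
LR = P(E|Hp) / P(E|Hd)
LR = 0.732 / 0.074
LR = 9.89

9.89


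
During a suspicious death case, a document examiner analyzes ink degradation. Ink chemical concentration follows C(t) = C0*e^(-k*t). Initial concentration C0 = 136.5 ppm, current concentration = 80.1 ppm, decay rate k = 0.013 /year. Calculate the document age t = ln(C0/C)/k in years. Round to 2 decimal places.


Document age estimation:
C0/C = 136.5 / 80.1 = 1.70412
ln(C0/C) = 0.533049
t = 0.533049 / 0.013 = 41.00 years

41.00


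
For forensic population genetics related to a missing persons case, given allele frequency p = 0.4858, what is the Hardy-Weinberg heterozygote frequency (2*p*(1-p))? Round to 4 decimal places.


Hardy-Weinberg heterozygote frequency:
q = 1 - p = 1 - 0.4858 = 0.5142
2pq = 2 * 0.4858 * 0.5142 = 0.4996

0.4996


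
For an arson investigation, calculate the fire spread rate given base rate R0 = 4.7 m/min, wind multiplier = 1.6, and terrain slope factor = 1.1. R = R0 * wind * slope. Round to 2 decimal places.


Fire spread rate calculation:
R = R0 * wind_factor * slope_factor
= 4.7 * 1.6 * 1.1
= 7.52 * 1.1
= 8.27 m/min

8.27


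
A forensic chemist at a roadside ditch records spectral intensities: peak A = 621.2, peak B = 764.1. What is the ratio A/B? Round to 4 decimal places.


Spectral peak ratio:
Peak A = 621.2 counts
Peak B = 764.1 counts
Ratio = 621.2 / 764.1 = 0.8130

0.8130


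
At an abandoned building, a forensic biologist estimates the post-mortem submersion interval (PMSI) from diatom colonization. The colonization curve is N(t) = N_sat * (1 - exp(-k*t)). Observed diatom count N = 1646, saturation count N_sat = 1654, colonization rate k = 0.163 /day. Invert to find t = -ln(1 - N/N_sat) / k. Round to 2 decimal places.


PMSI from diatom colonization curve:
N / N_sat = 1646 / 1654 = 0.995163
1 - N/N_sat = 0.004837
ln(1 - N/N_sat) = -5.331461
t = -ln(1 - N/N_sat) / k = -(-5.331461) / 0.163 = 32.71 days

32.71


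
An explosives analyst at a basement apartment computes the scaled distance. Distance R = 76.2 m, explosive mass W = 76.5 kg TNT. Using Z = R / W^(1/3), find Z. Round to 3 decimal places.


Scaled distance calculation:
W^(1/3) = 76.5^(1/3) = 4.245092
Z = R / W^(1/3) = 76.2 / 4.245092
Z = 17.950 m/kg^(1/3)

17.950


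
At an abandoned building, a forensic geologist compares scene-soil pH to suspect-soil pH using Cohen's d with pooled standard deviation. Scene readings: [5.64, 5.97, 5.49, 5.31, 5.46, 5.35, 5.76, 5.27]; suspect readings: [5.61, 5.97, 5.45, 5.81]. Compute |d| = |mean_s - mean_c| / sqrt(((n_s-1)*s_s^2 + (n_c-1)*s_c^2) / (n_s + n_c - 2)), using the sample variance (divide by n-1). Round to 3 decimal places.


Pooled-variance Cohen's d for soil pH comparison:
Scene mean = 44.25 / 8 = 5.53125
Suspect mean = 22.84 / 4 = 5.71
Scene sample variance s_s^2 = 0.05907
Suspect sample variance s_c^2 = 0.051733
Pooled variance = ((n_s-1)*s_s^2 + (n_c-1)*s_c^2) / (n_s + n_c - 2) = 0.056869
Pooled SD = sqrt(0.056869) = 0.238472
Mean difference = -0.17875
|d| = |-0.17875| / 0.238472 = 0.750

0.750


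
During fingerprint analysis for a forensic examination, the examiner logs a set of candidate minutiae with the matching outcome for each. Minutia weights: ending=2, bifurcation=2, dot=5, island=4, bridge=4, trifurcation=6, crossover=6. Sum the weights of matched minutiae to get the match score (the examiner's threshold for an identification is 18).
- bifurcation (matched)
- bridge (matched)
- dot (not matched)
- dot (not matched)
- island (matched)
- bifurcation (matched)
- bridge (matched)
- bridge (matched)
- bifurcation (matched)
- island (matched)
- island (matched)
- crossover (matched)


Weighted minutiae match score:
  bifurcation: matched, +2 (running total 2)
  bridge: matched, +4 (running total 6)
  dot: not matched, +0
  dot: not matched, +0
  island: matched, +4 (running total 10)
  bifurcation: matched, +2 (running total 12)
  bridge: matched, +4 (running total 16)
  bridge: matched, +4 (running total 20)
  bifurcation: matched, +2 (running total 22)
  island: matched, +4 (running total 26)
  island: matched, +4 (running total 30)
  crossover: matched, +6 (running total 36)
Total score = 36
Threshold = 18; verdict = identification

36


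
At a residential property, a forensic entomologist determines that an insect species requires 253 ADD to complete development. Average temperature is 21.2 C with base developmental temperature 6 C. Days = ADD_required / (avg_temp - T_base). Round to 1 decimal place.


Insect development time:
Effective temperature = avg_temp - T_base = 21.2 - 6 = 15.2 C
Days = ADD / effective_temp = 253 / 15.2 = 16.6 days

16.6


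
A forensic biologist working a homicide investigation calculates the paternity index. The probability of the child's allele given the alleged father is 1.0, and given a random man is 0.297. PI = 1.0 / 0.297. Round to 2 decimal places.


Paternity Index calculation:
PI = P(allele|father) / P(allele|random)
PI = 1.0 / 0.297
PI = 3.37

3.37


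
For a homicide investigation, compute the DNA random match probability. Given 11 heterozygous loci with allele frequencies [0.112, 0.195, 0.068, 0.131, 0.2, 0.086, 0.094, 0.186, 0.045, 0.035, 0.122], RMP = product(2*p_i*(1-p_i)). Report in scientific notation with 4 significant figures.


Computing RMP for 11 loci:
Locus 1: 2 * 0.112 * 0.888 = 0.198912
Locus 2: 2 * 0.195 * 0.805 = 0.31395
Locus 3: 2 * 0.068 * 0.932 = 0.126752
Locus 4: 2 * 0.131 * 0.869 = 0.227678
Locus 5: 2 * 0.2 * 0.8 = 0.32
Locus 6: 2 * 0.086 * 0.914 = 0.157208
Locus 7: 2 * 0.094 * 0.906 = 0.170328
Locus 8: 2 * 0.186 * 0.814 = 0.302808
Locus 9: 2 * 0.045 * 0.955 = 0.08595
Locus 10: 2 * 0.035 * 0.965 = 0.06755
Locus 11: 2 * 0.122 * 0.878 = 0.214232
RMP = 5.816e-09

5.816e-09


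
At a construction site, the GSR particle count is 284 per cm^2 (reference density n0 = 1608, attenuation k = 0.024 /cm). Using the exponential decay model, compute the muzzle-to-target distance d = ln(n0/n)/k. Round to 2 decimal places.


GSR distance calculation:
n0/n = 1608 / 284 = 5.661972
ln(n0/n) = 1.733772
d = 1.733772 / 0.024 = 72.24 cm

72.24


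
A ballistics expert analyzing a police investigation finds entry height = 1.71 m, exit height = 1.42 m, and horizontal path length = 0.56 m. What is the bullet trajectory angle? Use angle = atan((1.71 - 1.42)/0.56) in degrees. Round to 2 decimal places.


Bullet trajectory angle:
Height difference = 1.71 - 1.42 = 0.29 m
angle = atan(0.29 / 0.56)
angle = atan(0.517857)
angle = 27.38 degrees

27.38


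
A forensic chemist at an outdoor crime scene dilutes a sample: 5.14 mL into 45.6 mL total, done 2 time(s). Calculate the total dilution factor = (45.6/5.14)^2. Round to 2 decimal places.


Dilution factor calculation:
Single dilution = V_total / V_sample = 45.6 / 5.14 ≈ 8.871595
Number of dilutions = 2
Total DF = (45.6 / 5.14)^2 (full precision, rounded at the end) = 78.71

78.71


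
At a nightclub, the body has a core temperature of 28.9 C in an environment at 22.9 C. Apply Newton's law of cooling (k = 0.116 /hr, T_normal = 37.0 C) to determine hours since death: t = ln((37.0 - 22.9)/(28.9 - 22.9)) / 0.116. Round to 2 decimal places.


Using Newton's law of cooling:
t = ln((T_normal - T_ambient) / (T_body - T_ambient)) / k
T_normal - T_ambient = 14.1
T_body - T_ambient = 6.0
Ratio = 2.35
ln(ratio) = 0.854415
t = 0.854415 / 0.116 = 7.37 hours

7.37


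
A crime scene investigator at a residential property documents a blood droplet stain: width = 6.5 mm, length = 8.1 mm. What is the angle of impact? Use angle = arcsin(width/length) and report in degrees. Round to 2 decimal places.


Blood spatter impact angle calculation:
width / length = 6.5 / 8.1 = 0.802469
angle = arcsin(0.802469)
angle = 53.37 degrees

53.37


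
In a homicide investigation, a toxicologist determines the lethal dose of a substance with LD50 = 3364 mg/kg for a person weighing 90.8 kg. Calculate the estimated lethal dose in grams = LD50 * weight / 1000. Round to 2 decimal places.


Lethal dose calculation:
Lethal dose = LD50 * body_weight / 1000
= 3364 * 90.8 / 1000
= 305451.2 / 1000
= 305.45 g

305.45


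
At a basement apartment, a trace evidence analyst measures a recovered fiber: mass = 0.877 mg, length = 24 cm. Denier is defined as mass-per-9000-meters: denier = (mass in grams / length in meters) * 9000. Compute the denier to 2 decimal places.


Denier calculation:
Mass in grams = 0.877 mg / 1000 = 0.000877 g
Length in meters = 24 cm / 100 = 0.24 m
Linear density = mass / length = 0.000877 / 0.24 = 0.00365417 g/m
Denier = (g/m) * 9000 = 0.00365417 * 9000 = 32.89

32.89


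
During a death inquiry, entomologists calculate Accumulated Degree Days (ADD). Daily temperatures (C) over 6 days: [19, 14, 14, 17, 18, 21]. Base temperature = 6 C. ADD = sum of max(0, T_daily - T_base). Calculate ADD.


Computing ADD day by day:
Day 1: max(0, 19 - 6) = 13
Day 2: max(0, 14 - 6) = 8
Day 3: max(0, 14 - 6) = 8
Day 4: max(0, 17 - 6) = 11
Day 5: max(0, 18 - 6) = 12
Day 6: max(0, 21 - 6) = 15
Total ADD = 67

67


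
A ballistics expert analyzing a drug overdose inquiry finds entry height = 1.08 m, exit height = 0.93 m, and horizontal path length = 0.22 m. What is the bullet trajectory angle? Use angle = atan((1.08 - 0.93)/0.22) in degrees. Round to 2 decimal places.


Bullet trajectory angle:
Height difference = 1.08 - 0.93 = 0.15 m
angle = atan(0.15 / 0.22)
angle = atan(0.681818)
angle = 34.29 degrees

34.29


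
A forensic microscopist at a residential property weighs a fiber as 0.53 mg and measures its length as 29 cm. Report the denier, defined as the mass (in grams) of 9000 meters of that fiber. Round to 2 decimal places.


Denier calculation:
Mass in grams = 0.53 mg / 1000 = 0.00053 g
Length in meters = 29 cm / 100 = 0.29 m
Linear density = mass / length = 0.00053 / 0.29 = 0.00182759 g/m
Denier = (g/m) * 9000 = 0.00182759 * 9000 = 16.45

16.45


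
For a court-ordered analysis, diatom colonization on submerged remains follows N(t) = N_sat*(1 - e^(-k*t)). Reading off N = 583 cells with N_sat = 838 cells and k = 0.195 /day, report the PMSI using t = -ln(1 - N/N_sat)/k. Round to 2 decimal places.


PMSI from diatom colonization curve:
N / N_sat = 583 / 838 = 0.695704
1 - N/N_sat = 0.304296
ln(1 - N/N_sat) = -1.189754
t = -ln(1 - N/N_sat) / k = -(-1.189754) / 0.195 = 6.10 days

6.10


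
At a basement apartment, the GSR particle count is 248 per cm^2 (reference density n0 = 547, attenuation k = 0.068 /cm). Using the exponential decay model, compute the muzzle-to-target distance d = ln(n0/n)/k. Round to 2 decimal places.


GSR distance calculation:
n0/n = 547 / 248 = 2.205645
ln(n0/n) = 0.79102
d = 0.79102 / 0.068 = 11.63 cm

11.63


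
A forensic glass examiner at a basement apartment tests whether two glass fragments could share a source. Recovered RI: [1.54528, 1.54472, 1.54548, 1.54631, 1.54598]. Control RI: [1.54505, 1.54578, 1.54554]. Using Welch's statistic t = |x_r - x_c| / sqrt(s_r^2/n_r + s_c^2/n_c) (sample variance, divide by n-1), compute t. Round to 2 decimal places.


Welch's t-criterion for glass RI comparison:
Recovered mean = sum / n_r = 7.72777 / 5 = 1.545554
Control mean = sum / n_c = 4.63637 / 3 = 1.5454567
Recovered sample variance s_r^2 = 3.8228e-07
Control sample variance s_c^2 = 1.38433e-07
Welch SE (unpooled) = sqrt(s_r^2/n_r + s_c^2/n_c) = sqrt(7.6456e-08 + 4.61444e-08) = sqrt(1.226e-07) = 0.000350143
|mean_r - mean_c| = 9.73333e-05
t = 9.73333e-05 / 0.000350143 = 0.28

0.28


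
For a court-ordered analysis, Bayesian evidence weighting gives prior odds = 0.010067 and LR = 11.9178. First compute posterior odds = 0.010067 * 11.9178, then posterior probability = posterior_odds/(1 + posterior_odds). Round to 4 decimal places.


Bayesian evidence evaluation:
Posterior odds = prior_odds * LR = 0.010067 * 11.9178 = 0.1199765
Posterior probability = posterior_odds / (1 + posterior_odds)
= 0.1199765 / (1 + 0.1199765)
= 0.1199765 / 1.1199765
= 0.1071

0.1071


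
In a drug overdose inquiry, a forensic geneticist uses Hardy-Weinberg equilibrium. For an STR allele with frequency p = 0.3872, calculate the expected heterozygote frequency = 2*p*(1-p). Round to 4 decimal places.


Hardy-Weinberg heterozygote frequency:
q = 1 - p = 1 - 0.3872 = 0.6128
2pq = 2 * 0.3872 * 0.6128 = 0.4746

0.4746


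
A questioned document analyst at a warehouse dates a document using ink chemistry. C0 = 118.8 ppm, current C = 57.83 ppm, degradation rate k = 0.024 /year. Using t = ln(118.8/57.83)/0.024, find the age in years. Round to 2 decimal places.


Document age estimation:
C0/C = 118.8 / 57.83 = 2.054297
ln(C0/C) = 0.719934
t = 0.719934 / 0.024 = 30.00 years

30.00


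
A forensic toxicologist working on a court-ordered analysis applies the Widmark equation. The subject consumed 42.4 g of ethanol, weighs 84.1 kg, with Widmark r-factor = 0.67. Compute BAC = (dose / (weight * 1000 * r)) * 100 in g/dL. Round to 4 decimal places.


Applying the Widmark formula:
BAC = (dose_g / (body_wt * 1000 * r)) * 100
Denominator = 84.1 * 1000 * 0.67 = 56347
BAC = (42.4 / 56347) * 100
BAC = 0.0752 g/dL

0.0752


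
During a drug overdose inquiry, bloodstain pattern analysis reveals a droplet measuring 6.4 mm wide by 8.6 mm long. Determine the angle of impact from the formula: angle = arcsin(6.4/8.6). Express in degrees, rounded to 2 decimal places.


Blood spatter impact angle calculation:
width / length = 6.4 / 8.6 = 0.744186
angle = arcsin(0.744186)
angle = 48.09 degrees

48.09


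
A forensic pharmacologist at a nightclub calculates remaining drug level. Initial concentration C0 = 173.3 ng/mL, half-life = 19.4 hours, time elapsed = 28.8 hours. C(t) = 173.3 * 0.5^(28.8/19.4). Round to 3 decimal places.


Drug concentration decay:
Number of half-lives = t / t_half = 28.8 / 19.4 = 1.484536
Decay factor = 0.5^1.484536 = 0.35736345
C(t) = 173.3 * 0.35736345 = 61.931 ng/mL

61.931


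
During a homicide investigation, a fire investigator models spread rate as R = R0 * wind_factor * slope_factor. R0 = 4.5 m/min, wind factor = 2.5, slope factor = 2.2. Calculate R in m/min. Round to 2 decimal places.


Fire spread rate calculation:
R = R0 * wind_factor * slope_factor
= 4.5 * 2.5 * 2.2
= 11.25 * 2.2
= 24.75 m/min

24.75


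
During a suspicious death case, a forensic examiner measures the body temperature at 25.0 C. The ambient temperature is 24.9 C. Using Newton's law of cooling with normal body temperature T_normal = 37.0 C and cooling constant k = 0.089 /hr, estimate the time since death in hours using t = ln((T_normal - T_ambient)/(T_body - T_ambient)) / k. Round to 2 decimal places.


Using Newton's law of cooling:
t = ln((T_normal - T_ambient) / (T_body - T_ambient)) / k
T_normal - T_ambient = 12.1
T_body - T_ambient = 0.1
Ratio = 121
ln(ratio) = 4.795791
t = 4.795791 / 0.089 = 53.89 hours

53.89


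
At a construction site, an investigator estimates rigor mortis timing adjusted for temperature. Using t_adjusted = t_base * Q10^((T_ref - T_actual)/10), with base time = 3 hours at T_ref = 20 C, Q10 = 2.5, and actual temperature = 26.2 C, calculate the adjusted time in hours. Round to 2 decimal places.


Rigor mortis time adjustment:
Exponent = (T_ref - T_actual) / 10 = (20 - 26.2) / 10 = -0.62
Q10 factor = 2.5^-0.62 = 0.5666
t_adjusted = 3 * 0.5666 = 1.70 hours

1.70


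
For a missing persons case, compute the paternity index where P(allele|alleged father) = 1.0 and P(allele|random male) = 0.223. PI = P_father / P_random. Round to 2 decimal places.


Paternity Index calculation:
PI = P(allele|father) / P(allele|random)
PI = 1.0 / 0.223
PI = 4.48

4.48


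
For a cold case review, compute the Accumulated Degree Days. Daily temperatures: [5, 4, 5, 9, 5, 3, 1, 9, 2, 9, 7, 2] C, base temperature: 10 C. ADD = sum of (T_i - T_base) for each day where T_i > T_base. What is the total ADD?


Computing ADD day by day:
Day 1: max(0, 5 - 10) = 0
Day 2: max(0, 4 - 10) = 0
Day 3: max(0, 5 - 10) = 0
Day 4: max(0, 9 - 10) = 0
Day 5: max(0, 5 - 10) = 0
Day 6: max(0, 3 - 10) = 0
Day 7: max(0, 1 - 10) = 0
Day 8: max(0, 9 - 10) = 0
Day 9: max(0, 2 - 10) = 0
Day 10: max(0, 9 - 10) = 0
Day 11: max(0, 7 - 10) = 0
Day 12: max(0, 2 - 10) = 0
Total ADD = 0

0


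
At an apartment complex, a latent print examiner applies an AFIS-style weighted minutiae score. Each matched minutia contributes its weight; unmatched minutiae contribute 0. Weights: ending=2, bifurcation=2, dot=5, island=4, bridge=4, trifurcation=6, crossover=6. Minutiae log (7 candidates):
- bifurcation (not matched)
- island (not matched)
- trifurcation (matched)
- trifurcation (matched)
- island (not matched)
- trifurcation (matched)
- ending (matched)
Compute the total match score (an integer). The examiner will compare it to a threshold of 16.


Weighted minutiae match score:
  bifurcation: not matched, +0
  island: not matched, +0
  trifurcation: matched, +6 (running total 6)
  trifurcation: matched, +6 (running total 12)
  island: not matched, +0
  trifurcation: matched, +6 (running total 18)
  ending: matched, +2 (running total 20)
Total score = 20
Threshold = 16; verdict = identification

20


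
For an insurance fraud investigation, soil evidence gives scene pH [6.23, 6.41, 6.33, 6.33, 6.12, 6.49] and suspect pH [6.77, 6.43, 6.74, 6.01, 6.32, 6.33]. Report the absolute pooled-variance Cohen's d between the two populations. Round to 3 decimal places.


Pooled-variance Cohen's d for soil pH comparison:
Scene mean = 37.91 / 6 = 6.318333
Suspect mean = 38.6 / 6 = 6.433333
Scene sample variance s_s^2 = 0.017057
Suspect sample variance s_c^2 = 0.082027
Pooled variance = ((n_s-1)*s_s^2 + (n_c-1)*s_c^2) / (n_s + n_c - 2) = 0.049542
Pooled SD = sqrt(0.049542) = 0.22258
Mean difference = -0.115
|d| = |-0.115| / 0.22258 = 0.517

0.517


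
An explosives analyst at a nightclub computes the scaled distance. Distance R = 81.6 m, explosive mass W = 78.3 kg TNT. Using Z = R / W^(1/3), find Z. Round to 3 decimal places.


Scaled distance calculation:
W^(1/3) = 78.3^(1/3) = 4.278129
Z = R / W^(1/3) = 81.6 / 4.278129
Z = 19.074 m/kg^(1/3)

19.074


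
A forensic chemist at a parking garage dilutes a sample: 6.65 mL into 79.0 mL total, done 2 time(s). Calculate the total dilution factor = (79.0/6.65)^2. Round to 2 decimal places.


Dilution factor calculation:
Single dilution = V_total / V_sample = 79.0 / 6.65 ≈ 11.879699
Number of dilutions = 2
Total DF = (79.0 / 6.65)^2 (full precision, rounded at the end) = 141.13

141.13


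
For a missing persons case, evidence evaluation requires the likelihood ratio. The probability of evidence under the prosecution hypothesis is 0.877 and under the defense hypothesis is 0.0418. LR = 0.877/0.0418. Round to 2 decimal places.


Likelihood ratio calculation:
LR = P(E|Hp) / P(E|Hd)
LR = 0.877 / 0.0418
LR = 20.98

20.98


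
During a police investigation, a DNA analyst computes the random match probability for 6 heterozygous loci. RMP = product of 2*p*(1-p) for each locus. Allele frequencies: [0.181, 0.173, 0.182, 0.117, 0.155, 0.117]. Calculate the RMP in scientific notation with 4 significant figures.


Computing RMP for 6 loci:
Locus 1: 2 * 0.181 * 0.819 = 0.296478
Locus 2: 2 * 0.173 * 0.827 = 0.286142
Locus 3: 2 * 0.182 * 0.818 = 0.297752
Locus 4: 2 * 0.117 * 0.883 = 0.206622
Locus 5: 2 * 0.155 * 0.845 = 0.26195
Locus 6: 2 * 0.117 * 0.883 = 0.206622
RMP = 2.825e-04

2.825e-04


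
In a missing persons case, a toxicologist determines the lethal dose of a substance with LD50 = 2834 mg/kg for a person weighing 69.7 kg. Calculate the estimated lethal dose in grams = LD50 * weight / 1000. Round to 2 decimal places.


Lethal dose calculation:
Lethal dose = LD50 * body_weight / 1000
= 2834 * 69.7 / 1000
= 197529.8 / 1000
= 197.53 g

197.53


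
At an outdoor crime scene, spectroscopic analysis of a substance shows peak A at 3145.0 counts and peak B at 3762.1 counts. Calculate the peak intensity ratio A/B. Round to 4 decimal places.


Spectral peak ratio:
Peak A = 3145.0 counts
Peak B = 3762.1 counts
Ratio = 3145.0 / 3762.1 = 0.8360

0.8360


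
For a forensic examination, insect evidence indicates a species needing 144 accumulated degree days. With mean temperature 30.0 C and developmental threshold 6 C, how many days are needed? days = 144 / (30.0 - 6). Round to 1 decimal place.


Insect development time:
Effective temperature = avg_temp - T_base = 30.0 - 6 = 24.0 C
Days = ADD / effective_temp = 144 / 24.0 = 6.0 days

6.0


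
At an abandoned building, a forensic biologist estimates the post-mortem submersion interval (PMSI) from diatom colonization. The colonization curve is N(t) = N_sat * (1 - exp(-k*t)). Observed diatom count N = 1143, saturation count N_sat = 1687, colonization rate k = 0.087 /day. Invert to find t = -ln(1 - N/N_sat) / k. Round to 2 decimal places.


PMSI from diatom colonization curve:
N / N_sat = 1143 / 1687 = 0.677534
1 - N/N_sat = 0.322466
ln(1 - N/N_sat) = -1.131758
t = -ln(1 - N/N_sat) / k = -(-1.131758) / 0.087 = 13.01 days

13.01


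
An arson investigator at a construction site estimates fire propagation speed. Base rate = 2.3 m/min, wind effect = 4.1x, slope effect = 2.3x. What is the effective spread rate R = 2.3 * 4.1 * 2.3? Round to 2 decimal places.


Fire spread rate calculation:
R = R0 * wind_factor * slope_factor
= 2.3 * 4.1 * 2.3
= 9.43 * 2.3
= 21.69 m/min

21.69


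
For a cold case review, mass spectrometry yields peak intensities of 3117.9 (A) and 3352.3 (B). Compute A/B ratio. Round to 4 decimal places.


Spectral peak ratio:
Peak A = 3117.9 counts
Peak B = 3352.3 counts
Ratio = 3117.9 / 3352.3 = 0.9301

0.9301


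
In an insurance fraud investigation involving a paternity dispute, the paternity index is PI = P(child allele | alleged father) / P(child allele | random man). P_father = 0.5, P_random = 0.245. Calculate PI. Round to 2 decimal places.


Paternity Index calculation:
PI = P(allele|father) / P(allele|random)
PI = 0.5 / 0.245
PI = 2.04

2.04


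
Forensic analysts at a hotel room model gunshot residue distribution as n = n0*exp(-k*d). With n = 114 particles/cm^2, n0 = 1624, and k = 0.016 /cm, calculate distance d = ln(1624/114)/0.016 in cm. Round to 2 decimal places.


GSR distance calculation:
n0/n = 1624 / 114 = 14.245614
ln(n0/n) = 2.656449
d = 2.656449 / 0.016 = 166.03 cm

166.03


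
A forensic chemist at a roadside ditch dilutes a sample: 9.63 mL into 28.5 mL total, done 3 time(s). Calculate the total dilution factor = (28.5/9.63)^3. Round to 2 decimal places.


Dilution factor calculation:
Single dilution = V_total / V_sample = 28.5 / 9.63 ≈ 2.959502
Number of dilutions = 3
Total DF = (28.5 / 9.63)^3 (full precision, rounded at the end) = 25.92

25.92


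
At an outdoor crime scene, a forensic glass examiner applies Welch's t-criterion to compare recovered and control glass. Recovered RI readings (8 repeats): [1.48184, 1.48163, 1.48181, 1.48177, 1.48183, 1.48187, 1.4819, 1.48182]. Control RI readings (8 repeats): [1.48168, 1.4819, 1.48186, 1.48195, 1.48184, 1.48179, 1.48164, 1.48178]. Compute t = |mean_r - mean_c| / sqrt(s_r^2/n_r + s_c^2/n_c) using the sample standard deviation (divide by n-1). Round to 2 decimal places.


Welch's t-criterion for glass RI comparison:
Recovered mean = sum / n_r = 11.85447 / 8 = 1.4818087
Control mean = sum / n_c = 11.85444 / 8 = 1.481805
Recovered sample variance s_r^2 = 6.72679e-09
Control sample variance s_c^2 = 1.11429e-08
Welch SE (unpooled) = sqrt(s_r^2/n_r + s_c^2/n_c) = sqrt(8.40848e-10 + 1.39286e-09) = sqrt(2.23371e-09) = 4.72621e-05
|mean_r - mean_c| = 3.75e-06
t = 3.75e-06 / 4.72621e-05 = 0.08

0.08


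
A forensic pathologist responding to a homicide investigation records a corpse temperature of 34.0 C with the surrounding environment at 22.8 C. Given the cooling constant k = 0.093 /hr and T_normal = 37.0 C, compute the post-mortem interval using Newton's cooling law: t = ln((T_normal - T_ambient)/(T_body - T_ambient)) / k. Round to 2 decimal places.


Using Newton's law of cooling:
t = ln((T_normal - T_ambient) / (T_body - T_ambient)) / k
T_normal - T_ambient = 14.2
T_body - T_ambient = 11.2
Ratio = 1.267857
ln(ratio) = 0.237328
t = 0.237328 / 0.093 = 2.55 hours

2.55


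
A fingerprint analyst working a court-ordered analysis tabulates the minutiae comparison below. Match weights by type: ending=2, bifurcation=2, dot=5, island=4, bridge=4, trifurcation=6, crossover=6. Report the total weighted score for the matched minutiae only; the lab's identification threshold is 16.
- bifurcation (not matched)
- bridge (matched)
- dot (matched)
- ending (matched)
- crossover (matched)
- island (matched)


Weighted minutiae match score:
  bifurcation: not matched, +0
  bridge: matched, +4 (running total 4)
  dot: matched, +5 (running total 9)
  ending: matched, +2 (running total 11)
  crossover: matched, +6 (running total 17)
  island: matched, +4 (running total 21)
Total score = 21
Threshold = 16; verdict = identification

21


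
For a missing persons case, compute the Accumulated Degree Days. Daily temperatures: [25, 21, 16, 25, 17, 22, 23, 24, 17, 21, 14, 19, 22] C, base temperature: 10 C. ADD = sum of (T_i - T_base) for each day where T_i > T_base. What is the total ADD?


Computing ADD day by day:
Day 1: max(0, 25 - 10) = 15
Day 2: max(0, 21 - 10) = 11
Day 3: max(0, 16 - 10) = 6
Day 4: max(0, 25 - 10) = 15
Day 5: max(0, 17 - 10) = 7
Day 6: max(0, 22 - 10) = 12
Day 7: max(0, 23 - 10) = 13
Day 8: max(0, 24 - 10) = 14
Day 9: max(0, 17 - 10) = 7
Day 10: max(0, 21 - 10) = 11
Day 11: max(0, 14 - 10) = 4
Day 12: max(0, 19 - 10) = 9
Day 13: max(0, 22 - 10) = 12
Total ADD = 136

136


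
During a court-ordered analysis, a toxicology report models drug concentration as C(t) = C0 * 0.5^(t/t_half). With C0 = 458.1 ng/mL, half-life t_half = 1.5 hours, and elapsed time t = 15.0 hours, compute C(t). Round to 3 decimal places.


Drug concentration decay:
Number of half-lives = t / t_half = 15.0 / 1.5 = 10
Decay factor = 0.5^10 = 0.00097656
C(t) = 458.1 * 0.00097656 = 0.447 ng/mL

0.447


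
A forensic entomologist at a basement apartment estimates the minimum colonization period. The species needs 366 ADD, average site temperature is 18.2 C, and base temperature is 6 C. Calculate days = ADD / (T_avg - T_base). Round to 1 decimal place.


Insect development time:
Effective temperature = avg_temp - T_base = 18.2 - 6 = 12.2 C
Days = ADD / effective_temp = 366 / 12.2 = 30.0 days

30.0


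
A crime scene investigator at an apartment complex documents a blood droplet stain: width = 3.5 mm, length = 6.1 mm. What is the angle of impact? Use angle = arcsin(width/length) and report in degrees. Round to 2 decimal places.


Blood spatter impact angle calculation:
width / length = 3.5 / 6.1 = 0.57377
angle = arcsin(0.57377)
angle = 35.01 degrees

35.01


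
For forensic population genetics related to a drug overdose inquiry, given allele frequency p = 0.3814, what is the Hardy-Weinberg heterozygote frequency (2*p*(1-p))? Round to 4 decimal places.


Hardy-Weinberg heterozygote frequency:
q = 1 - p = 1 - 0.3814 = 0.6186
2pq = 2 * 0.3814 * 0.6186 = 0.4719

0.4719


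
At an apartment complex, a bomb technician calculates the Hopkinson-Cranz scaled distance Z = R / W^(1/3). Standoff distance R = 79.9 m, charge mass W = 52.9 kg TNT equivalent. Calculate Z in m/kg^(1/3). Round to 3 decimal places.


Scaled distance calculation:
W^(1/3) = 52.9^(1/3) = 3.753922
Z = R / W^(1/3) = 79.9 / 3.753922
Z = 21.284 m/kg^(1/3)

21.284


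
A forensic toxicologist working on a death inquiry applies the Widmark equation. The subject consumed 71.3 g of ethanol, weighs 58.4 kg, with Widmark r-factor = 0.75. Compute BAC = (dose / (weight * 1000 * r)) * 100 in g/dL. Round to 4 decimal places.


Applying the Widmark formula:
BAC = (dose_g / (body_wt * 1000 * r)) * 100
Denominator = 58.4 * 1000 * 0.75 = 43800
BAC = (71.3 / 43800) * 100
BAC = 0.1628 g/dL

0.1628


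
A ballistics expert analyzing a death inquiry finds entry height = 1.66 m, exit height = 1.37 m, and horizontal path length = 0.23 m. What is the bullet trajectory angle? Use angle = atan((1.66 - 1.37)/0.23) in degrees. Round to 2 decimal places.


Bullet trajectory angle:
Height difference = 1.66 - 1.37 = 0.29 m
angle = atan(0.29 / 0.23)
angle = atan(1.26087)
angle = 51.58 degrees

51.58


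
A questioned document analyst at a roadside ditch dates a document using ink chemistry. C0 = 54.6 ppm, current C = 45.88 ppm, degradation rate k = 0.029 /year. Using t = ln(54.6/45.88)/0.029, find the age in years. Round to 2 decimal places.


Document age estimation:
C0/C = 54.6 / 45.88 = 1.190061
ln(C0/C) = 0.174005
t = 0.174005 / 0.029 = 6.00 years

6.00


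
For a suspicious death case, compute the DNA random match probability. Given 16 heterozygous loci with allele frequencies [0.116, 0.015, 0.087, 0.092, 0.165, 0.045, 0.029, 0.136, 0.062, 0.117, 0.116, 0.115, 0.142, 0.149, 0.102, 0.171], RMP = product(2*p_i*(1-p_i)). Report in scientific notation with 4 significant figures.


Computing RMP for 16 loci:
Locus 1: 2 * 0.116 * 0.884 = 0.205088
Locus 2: 2 * 0.015 * 0.985 = 0.02955
Locus 3: 2 * 0.087 * 0.913 = 0.158862
Locus 4: 2 * 0.092 * 0.908 = 0.167072
Locus 5: 2 * 0.165 * 0.835 = 0.27555
Locus 6: 2 * 0.045 * 0.955 = 0.08595
Locus 7: 2 * 0.029 * 0.971 = 0.056318
Locus 8: 2 * 0.136 * 0.864 = 0.235008
Locus 9: 2 * 0.062 * 0.938 = 0.116312
Locus 10: 2 * 0.117 * 0.883 = 0.206622
Locus 11: 2 * 0.116 * 0.884 = 0.205088
Locus 12: 2 * 0.115 * 0.885 = 0.20355
Locus 13: 2 * 0.142 * 0.858 = 0.243672
Locus 14: 2 * 0.149 * 0.851 = 0.253598
Locus 15: 2 * 0.102 * 0.898 = 0.183192
Locus 16: 2 * 0.171 * 0.829 = 0.283518
RMP = 1.623e-13

1.623e-13


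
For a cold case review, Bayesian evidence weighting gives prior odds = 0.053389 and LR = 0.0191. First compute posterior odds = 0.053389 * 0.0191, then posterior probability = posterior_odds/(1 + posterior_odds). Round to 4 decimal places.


Bayesian evidence evaluation:
Posterior odds = prior_odds * LR = 0.053389 * 0.0191 = 0.00101973
Posterior probability = posterior_odds / (1 + posterior_odds)
= 0.00101973 / (1 + 0.00101973)
= 0.00101973 / 1.00101973
= 0.0010

0.0010


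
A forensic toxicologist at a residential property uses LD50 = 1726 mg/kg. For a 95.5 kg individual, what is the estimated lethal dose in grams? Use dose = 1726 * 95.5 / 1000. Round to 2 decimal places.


Lethal dose calculation:
Lethal dose = LD50 * body_weight / 1000
= 1726 * 95.5 / 1000
= 164833 / 1000
= 164.83 g

164.83


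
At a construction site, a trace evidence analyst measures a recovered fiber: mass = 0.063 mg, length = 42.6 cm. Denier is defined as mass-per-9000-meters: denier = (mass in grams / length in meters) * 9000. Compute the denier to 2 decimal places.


Denier calculation:
Mass in grams = 0.063 mg / 1000 = 0.000063 g
Length in meters = 42.6 cm / 100 = 0.426 m
Linear density = mass / length = 0.000063 / 0.426 = 0.00014789 g/m
Denier = (g/m) * 9000 = 0.00014789 * 9000 = 1.33

1.33


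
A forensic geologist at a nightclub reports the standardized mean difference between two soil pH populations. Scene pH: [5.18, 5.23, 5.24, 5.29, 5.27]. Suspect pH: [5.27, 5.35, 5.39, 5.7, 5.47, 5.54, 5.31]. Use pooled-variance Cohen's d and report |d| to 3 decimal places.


Pooled-variance Cohen's d for soil pH comparison:
Scene mean = 26.21 / 5 = 5.242
Suspect mean = 38.03 / 7 = 5.432857
Scene sample variance s_s^2 = 0.00177
Suspect sample variance s_c^2 = 0.022424
Pooled variance = ((n_s-1)*s_s^2 + (n_c-1)*s_c^2) / (n_s + n_c - 2) = 0.014162
Pooled SD = sqrt(0.014162) = 0.119004
Mean difference = -0.190857
|d| = |-0.190857| / 0.119004 = 1.604

1.604


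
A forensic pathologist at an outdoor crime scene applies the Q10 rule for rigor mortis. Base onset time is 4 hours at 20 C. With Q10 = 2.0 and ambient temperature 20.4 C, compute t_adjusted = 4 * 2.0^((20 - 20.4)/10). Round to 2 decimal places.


Rigor mortis time adjustment:
Exponent = (T_ref - T_actual) / 10 = (20 - 20.4) / 10 = -0.04
Q10 factor = 2.0^-0.04 = 0.97265
t_adjusted = 4 * 0.97265 = 3.89 hours

3.89


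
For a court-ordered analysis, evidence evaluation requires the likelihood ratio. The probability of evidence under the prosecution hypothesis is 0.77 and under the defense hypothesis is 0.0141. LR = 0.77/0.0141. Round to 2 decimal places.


Likelihood ratio calculation:
LR = P(E|Hp) / P(E|Hd)
LR = 0.77 / 0.0141
LR = 54.61

54.61


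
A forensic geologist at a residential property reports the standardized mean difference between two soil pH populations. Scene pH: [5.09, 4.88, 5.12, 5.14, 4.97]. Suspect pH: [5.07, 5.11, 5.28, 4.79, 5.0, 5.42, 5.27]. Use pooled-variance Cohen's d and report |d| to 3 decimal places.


Pooled-variance Cohen's d for soil pH comparison:
Scene mean = 25.2 / 5 = 5.04
Suspect mean = 35.94 / 7 = 5.134286
Scene sample variance s_s^2 = 0.01235
Suspect sample variance s_c^2 = 0.043762
Pooled variance = ((n_s-1)*s_s^2 + (n_c-1)*s_c^2) / (n_s + n_c - 2) = 0.031197
Pooled SD = sqrt(0.031197) = 0.176627
Mean difference = -0.094286
|d| = |-0.094286| / 0.176627 = 0.534

0.534


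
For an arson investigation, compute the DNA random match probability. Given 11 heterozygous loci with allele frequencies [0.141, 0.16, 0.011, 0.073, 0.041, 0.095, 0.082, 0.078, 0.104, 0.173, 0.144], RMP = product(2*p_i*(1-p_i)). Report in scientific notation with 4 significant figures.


Computing RMP for 11 loci:
Locus 1: 2 * 0.141 * 0.859 = 0.242238
Locus 2: 2 * 0.16 * 0.84 = 0.2688
Locus 3: 2 * 0.011 * 0.989 = 0.021758
Locus 4: 2 * 0.073 * 0.927 = 0.135342
Locus 5: 2 * 0.041 * 0.959 = 0.078638
Locus 6: 2 * 0.095 * 0.905 = 0.17195
Locus 7: 2 * 0.082 * 0.918 = 0.150552
Locus 8: 2 * 0.078 * 0.922 = 0.143832
Locus 9: 2 * 0.104 * 0.896 = 0.186368
Locus 10: 2 * 0.173 * 0.827 = 0.286142
Locus 11: 2 * 0.144 * 0.856 = 0.246528
RMP = 7.381e-10

7.381e-10


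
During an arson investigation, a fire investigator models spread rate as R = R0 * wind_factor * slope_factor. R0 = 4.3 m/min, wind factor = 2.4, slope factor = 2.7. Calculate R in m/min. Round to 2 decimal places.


Fire spread rate calculation:
R = R0 * wind_factor * slope_factor
= 4.3 * 2.4 * 2.7
= 10.32 * 2.7
= 27.86 m/min

27.86
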